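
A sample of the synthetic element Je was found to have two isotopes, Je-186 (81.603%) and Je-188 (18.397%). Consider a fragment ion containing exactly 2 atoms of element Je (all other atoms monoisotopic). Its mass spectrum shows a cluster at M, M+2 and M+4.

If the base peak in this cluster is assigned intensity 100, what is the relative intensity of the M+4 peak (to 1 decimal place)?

5.1

(0.81603 + 0.18397)^2 gives M 0.6659, M+2 0.3003, M+4 0.0338; the largest is M.
P(M) = C(2,0) × 0.81603^2 × 0.18397^0 = 1 × 0.66590496 × 1.0000 = 0.665905 (base)
P(M+4) = C(2,2) × 0.81603^0 × 0.18397^2 = 1 × 1.0000 × 0.03384496 = 0.033845
Relative intensity = 0.033845 / 0.665905 × 100 = 5.1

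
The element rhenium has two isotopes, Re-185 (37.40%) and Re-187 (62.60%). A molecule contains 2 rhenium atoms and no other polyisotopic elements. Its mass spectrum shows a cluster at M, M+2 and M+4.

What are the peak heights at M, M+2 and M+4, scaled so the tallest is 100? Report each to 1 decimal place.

Each Re atom is independently Re-185 (p = 0.3740) or Re-187 (q = 0.6260); the cluster is the binomial expansion (p + q)^2.
P(M) = 0.3740^2 = 0.139876
P(M+2) = 2 × 0.3740^1 × 0.6260^1 = 0.468248
P(M+4) = 0.6260^2 = 0.391876
The M+2 peak is largest (0.468248); scaling to 100 gives 29.9 : 100.0 : 83.7.

29.9 : 100.0 : 83.7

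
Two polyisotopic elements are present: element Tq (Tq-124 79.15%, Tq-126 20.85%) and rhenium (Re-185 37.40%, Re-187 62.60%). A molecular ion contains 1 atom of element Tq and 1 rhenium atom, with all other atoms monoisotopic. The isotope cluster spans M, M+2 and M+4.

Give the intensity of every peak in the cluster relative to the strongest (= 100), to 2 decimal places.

51.62 : 100.00 : 22.76

Element Tq pattern (n=1): 0.7915 : 0.2085
Rhenium pattern (n=1): 0.3740 : 0.6260
Convolve the two distributions (both contribute in 2-u steps):
  M: 0.7915×0.3740 = 0.296021
  M+2: 0.7915×0.6260 + 0.2085×0.3740 = 0.573458
  M+4: 0.2085×0.6260 = 0.130521
Scale to base peak (0.573458) = 100: 51.62 : 100.00 : 22.76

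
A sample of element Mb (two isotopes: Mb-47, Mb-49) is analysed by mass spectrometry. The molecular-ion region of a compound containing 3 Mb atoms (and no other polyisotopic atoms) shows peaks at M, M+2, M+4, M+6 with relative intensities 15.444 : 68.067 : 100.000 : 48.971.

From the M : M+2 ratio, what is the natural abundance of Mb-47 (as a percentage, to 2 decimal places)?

40.50%

If p is the fraction of Mb that is Mb-47, then I(M+2)/I(M) = [C(3,1)·p^2·(1−p)] / p^3 = 3·(1−p)/p = 68.067/15.444 = 4.4073
(1−p)/p = 4.4073/3 = 1.4691  ⇒  p = 1/(1 + 1.4691) = 0.4050
Mb-47: 40.50%, Mb-49: 59.50%.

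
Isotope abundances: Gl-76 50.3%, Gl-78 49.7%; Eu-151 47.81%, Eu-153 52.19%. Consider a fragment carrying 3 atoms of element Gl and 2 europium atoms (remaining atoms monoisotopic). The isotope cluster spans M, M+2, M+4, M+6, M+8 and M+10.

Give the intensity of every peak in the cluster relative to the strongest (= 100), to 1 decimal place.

9.2 : 47.3 : 97.3 : 100.0 : 51.4 : 10.6

Element Gl pattern (n=3): 0.12726353 : 0.37723642 : 0.37273658 : 0.12276347
Europium pattern (n=2): 0.22857961 : 0.49904078 : 0.27237961
Convolve the two distributions (both contribute in 2-u steps):
  M: 0.12726353×0.22857961 = 0.029090
  M+2: 0.12726353×0.49904078 + 0.37723642×0.22857961 = 0.149738
  M+4: 0.12726353×0.27237961 + 0.37723642×0.49904078 + 0.37273658×0.22857961 = 0.308120
  M+6: 0.37723642×0.27237961 + 0.37273658×0.49904078 + 0.12276347×0.22857961 = 0.316823
  M+8: 0.37273658×0.27237961 + 0.12276347×0.49904078 = 0.162790
  M+10: 0.12276347×0.27237961 = 0.033438
Scale to base peak (0.316823) = 100: 9.2 : 47.3 : 97.3 : 100.0 : 51.4 : 10.6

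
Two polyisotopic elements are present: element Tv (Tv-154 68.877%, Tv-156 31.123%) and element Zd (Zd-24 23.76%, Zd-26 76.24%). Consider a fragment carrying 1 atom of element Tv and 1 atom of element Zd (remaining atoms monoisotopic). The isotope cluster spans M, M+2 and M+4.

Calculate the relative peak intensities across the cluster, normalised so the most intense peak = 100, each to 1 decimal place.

Element Tv pattern (n=1): 0.68877 : 0.31123
Element Zd pattern (n=1): 0.2376 : 0.7624
Convolve the two distributions (both contribute in 2-u steps):
  M: 0.68877×0.2376 = 0.163652
  M+2: 0.68877×0.7624 + 0.31123×0.2376 = 0.599066
  M+4: 0.31123×0.7624 = 0.237282
Scale to base peak (0.599066) = 100: 27.3 : 100.0 : 39.6

27.3 : 100.0 : 39.6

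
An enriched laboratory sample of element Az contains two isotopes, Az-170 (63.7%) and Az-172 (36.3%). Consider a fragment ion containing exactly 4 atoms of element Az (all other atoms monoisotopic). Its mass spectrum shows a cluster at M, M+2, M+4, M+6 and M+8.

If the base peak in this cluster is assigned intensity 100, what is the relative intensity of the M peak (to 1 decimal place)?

Binomial terms of (0.637 + 0.363)^4: M 0.1646, M+2 0.3753, M+4 0.3208, M+6 0.1219, M+8 0.0174 → M+2 is the base peak.
P(M+2) = C(4,1) × 0.637^3 × 0.363^1 = 4 × 0.25847485 × 0.3630 = 0.375305 (base)
P(M) = C(4,0) × 0.637^4 × 0.363^0 = 1 × 0.16464848 × 1.0000 = 0.164648
Relative intensity = 0.164648 / 0.375305 × 100 = 43.9

43.9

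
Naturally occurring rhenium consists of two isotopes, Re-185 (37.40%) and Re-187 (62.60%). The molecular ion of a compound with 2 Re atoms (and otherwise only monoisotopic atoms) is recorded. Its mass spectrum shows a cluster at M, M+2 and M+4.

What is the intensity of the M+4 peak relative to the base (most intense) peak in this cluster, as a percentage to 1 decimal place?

Term probabilities: M 0.1399, M+2 0.4682, M+4 0.3919. Base peak = M+2.
P(M+2) = C(2,1) × 0.3740^1 × 0.6260^1 = 2 × 0.3740 × 0.6260 = 0.468248 (base)
P(M+4) = C(2,2) × 0.3740^0 × 0.6260^2 = 1 × 1.0000 × 0.391876 = 0.391876
Relative intensity = 0.391876 / 0.468248 × 100 = 83.7

83.7%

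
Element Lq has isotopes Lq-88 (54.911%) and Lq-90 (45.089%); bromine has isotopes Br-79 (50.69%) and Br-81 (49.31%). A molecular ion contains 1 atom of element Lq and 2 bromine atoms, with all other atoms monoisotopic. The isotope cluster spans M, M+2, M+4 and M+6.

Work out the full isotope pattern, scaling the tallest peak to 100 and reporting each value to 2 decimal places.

36.14 : 100.00 : 91.95 : 28.09

Element Lq pattern (n=1): 0.54911 : 0.45089
Bromine pattern (n=2): 0.25694761 : 0.49990478 : 0.24314761
Convolve the two distributions (both contribute in 2-u steps):
  M: 0.54911×0.25694761 = 0.141093
  M+2: 0.54911×0.49990478 + 0.45089×0.25694761 = 0.390358
  M+4: 0.54911×0.24314761 + 0.45089×0.49990478 = 0.358917
  M+6: 0.45089×0.24314761 = 0.109633
Scale to base peak (0.390358) = 100: 36.14 : 100.00 : 91.95 : 28.09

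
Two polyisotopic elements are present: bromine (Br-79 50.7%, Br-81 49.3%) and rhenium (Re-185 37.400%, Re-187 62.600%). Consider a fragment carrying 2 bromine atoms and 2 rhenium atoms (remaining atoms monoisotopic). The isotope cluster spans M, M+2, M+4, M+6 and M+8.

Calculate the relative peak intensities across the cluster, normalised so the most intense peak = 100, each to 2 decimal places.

9.75 : 51.60 : 100.00 : 83.98 : 25.83

Bromine pattern (n=2): 0.257049 : 0.499902 : 0.243049
Rhenium pattern (n=2): 0.139876 : 0.468248 : 0.391876
Convolve the two distributions (both contribute in 2-u steps):
  M: 0.257049×0.139876 = 0.035955
  M+2: 0.257049×0.468248 + 0.499902×0.139876 = 0.190287
  M+4: 0.257049×0.391876 + 0.499902×0.468248 + 0.243049×0.139876 = 0.368806
  M+6: 0.499902×0.391876 + 0.243049×0.468248 = 0.309707
  M+8: 0.243049×0.391876 = 0.095245
Scale to base peak (0.368806) = 100: 9.75 : 51.60 : 100.00 : 83.98 : 25.83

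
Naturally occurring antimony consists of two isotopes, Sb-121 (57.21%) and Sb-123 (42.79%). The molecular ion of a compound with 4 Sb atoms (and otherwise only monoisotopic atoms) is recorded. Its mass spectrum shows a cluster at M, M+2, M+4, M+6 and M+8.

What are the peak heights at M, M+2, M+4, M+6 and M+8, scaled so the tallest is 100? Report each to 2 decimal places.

The 4 Sb atoms are independent, so intensities follow the terms of (0.5721 + 0.4279)^4.
P(M) = 0.5721^4 = 0.107124
P(M+2) = 4 × 0.5721^3 × 0.4279^1 = 0.320493
P(M+4) = 6 × 0.5721^2 × 0.4279^2 = 0.359567
P(M+6) = 4 × 0.5721^1 × 0.4279^3 = 0.179291
P(M+8) = 0.4279^4 = 0.033525
The M+4 peak is largest (0.359567); scaling to 100 gives 29.79 : 89.13 : 100.00 : 49.86 : 9.32.

29.79 : 89.13 : 100.00 : 49.86 : 9.32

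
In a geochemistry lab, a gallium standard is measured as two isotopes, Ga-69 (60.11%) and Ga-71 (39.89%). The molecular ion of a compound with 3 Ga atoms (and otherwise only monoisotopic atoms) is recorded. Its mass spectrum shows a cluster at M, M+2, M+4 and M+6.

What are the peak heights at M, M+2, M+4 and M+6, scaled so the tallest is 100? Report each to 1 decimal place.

50.2 : 100.0 : 66.4 : 14.7

The 3 Ga atoms are independent, so intensities follow the terms of (0.6011 + 0.3989)^3.
P(M) = 0.6011^3 = 0.217190
P(M+2) = 3 × 0.6011^2 × 0.3989^1 = 0.432393
P(M+4) = 3 × 0.6011^1 × 0.3989^2 = 0.286943
P(M+6) = 0.3989^3 = 0.063473
The M+2 peak is largest (0.432393); scaling to 100 gives 50.2 : 100.0 : 66.4 : 14.7.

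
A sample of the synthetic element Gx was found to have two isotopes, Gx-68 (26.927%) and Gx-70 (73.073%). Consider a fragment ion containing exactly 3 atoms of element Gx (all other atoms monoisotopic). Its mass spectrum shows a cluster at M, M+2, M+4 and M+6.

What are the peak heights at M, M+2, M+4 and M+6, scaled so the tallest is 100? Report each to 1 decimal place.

The 3 Gx atoms are independent, so intensities follow the terms of (0.26927 + 0.73073)^3.
P(M) = 0.26927^3 = 0.019524
P(M+2) = 3 × 0.26927^2 × 0.73073^1 = 0.158948
P(M+4) = 3 × 0.26927^1 × 0.73073^2 = 0.431343
P(M+6) = 0.73073^3 = 0.390185
The M+4 peak is largest (0.431343); scaling to 100 gives 4.5 : 36.8 : 100.0 : 90.5.

4.5 : 36.8 : 100.0 : 90.5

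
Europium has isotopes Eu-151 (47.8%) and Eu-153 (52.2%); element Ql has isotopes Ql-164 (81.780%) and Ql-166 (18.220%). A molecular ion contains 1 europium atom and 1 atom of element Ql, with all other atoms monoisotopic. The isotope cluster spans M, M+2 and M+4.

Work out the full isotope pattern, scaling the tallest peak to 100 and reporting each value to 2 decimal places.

Europium pattern (n=1): 0.4780 : 0.5220
Element Ql pattern (n=1): 0.8178 : 0.1822
Convolve the two distributions (both contribute in 2-u steps):
  M: 0.4780×0.8178 = 0.390908
  M+2: 0.4780×0.1822 + 0.5220×0.8178 = 0.513983
  M+4: 0.5220×0.1822 = 0.095108
Scale to base peak (0.513983) = 100: 76.05 : 100.00 : 18.50

76.05 : 100.00 : 18.50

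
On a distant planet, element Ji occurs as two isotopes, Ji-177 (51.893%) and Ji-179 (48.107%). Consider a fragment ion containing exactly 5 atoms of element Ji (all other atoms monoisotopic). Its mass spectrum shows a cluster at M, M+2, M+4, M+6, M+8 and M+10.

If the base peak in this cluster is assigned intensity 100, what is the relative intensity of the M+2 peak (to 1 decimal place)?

53.9

(0.51893 + 0.48107)^5 gives M 0.0376, M+2 0.1744, M+4 0.3234, M+6 0.2998, M+8 0.1390, M+10 0.0258; the largest is M+4.
P(M+4) = C(5,2) × 0.51893^3 × 0.48107^2 = 10 × 0.1397418 × 0.23142834 = 0.323402 (base)
P(M+2) = C(5,1) × 0.51893^4 × 0.48107^1 = 5 × 0.07251621 × 0.48107 = 0.174427
Relative intensity = 0.174427 / 0.323402 × 100 = 53.9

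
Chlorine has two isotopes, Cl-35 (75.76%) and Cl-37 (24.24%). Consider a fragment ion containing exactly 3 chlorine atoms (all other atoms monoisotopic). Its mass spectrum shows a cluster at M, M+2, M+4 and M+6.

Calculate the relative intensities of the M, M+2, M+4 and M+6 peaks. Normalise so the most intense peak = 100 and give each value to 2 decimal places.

Each Cl atom is independently Cl-35 (p = 0.7576) or Cl-37 (q = 0.2424); the cluster is the binomial expansion (p + q)^3.
P(M) = 0.7576^3 = 0.434830
P(M+2) = 3 × 0.7576^2 × 0.2424^1 = 0.417382
P(M+4) = 3 × 0.7576^1 × 0.2424^2 = 0.133545
P(M+6) = 0.2424^3 = 0.014243
The M peak is largest (0.434830); scaling to 100 gives 100.00 : 95.99 : 30.71 : 3.28.

100.00 : 95.99 : 30.71 : 3.28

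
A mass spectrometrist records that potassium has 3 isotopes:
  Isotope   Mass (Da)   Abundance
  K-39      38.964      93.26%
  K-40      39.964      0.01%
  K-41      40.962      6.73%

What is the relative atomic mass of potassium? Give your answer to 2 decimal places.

39.10 Da

Ar = Σ fᵢ·mᵢ = 0.9326 × 38.964 + 0.0001 × 39.964 + 0.0673 × 40.962
= 36.3378 + 0.0040 + 2.7567 = 39.0985 Da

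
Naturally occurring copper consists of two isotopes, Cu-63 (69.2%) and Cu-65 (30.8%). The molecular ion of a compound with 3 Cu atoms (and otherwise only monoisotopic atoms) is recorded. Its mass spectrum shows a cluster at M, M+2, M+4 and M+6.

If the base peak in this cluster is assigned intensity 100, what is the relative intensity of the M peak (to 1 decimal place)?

74.9

Binomial terms of (0.692 + 0.308)^3: M 0.3314, M+2 0.4425, M+4 0.1969, M+6 0.0292 → M+2 is the base peak.
P(M+2) = C(3,1) × 0.692^2 × 0.308^1 = 3 × 0.478864 × 0.3080 = 0.442470 (base)
P(M) = C(3,0) × 0.692^3 × 0.308^0 = 1 × 0.33137389 × 1.0000 = 0.331374
Relative intensity = 0.331374 / 0.442470 × 100 = 74.9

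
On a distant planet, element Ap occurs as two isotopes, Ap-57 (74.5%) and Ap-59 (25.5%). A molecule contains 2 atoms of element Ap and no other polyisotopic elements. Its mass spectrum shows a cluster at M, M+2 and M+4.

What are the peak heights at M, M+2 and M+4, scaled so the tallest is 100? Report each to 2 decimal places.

100.00 : 68.46 : 11.72

The 2 Ap atoms are independent, so intensities follow the terms of (0.745 + 0.255)^2.
P(M) = 0.745^2 = 0.555025
P(M+2) = 2 × 0.745^1 × 0.255^1 = 0.379950
P(M+4) = 0.255^2 = 0.065025
The M peak is largest (0.555025); scaling to 100 gives 100.00 : 68.46 : 11.72.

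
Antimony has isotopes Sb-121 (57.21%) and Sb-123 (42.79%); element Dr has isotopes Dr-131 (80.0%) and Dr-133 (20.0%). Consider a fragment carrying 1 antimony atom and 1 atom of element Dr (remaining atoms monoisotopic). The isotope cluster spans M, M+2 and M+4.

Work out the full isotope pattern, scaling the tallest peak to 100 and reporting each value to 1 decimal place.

Antimony pattern (n=1): 0.5721 : 0.4279
Element Dr pattern (n=1): 0.8000 : 0.2000
Convolve the two distributions (both contribute in 2-u steps):
  M: 0.5721×0.8000 = 0.457680
  M+2: 0.5721×0.2000 + 0.4279×0.8000 = 0.456740
  M+4: 0.4279×0.2000 = 0.085580
Scale to base peak (0.457680) = 100: 100.0 : 99.8 : 18.7

100.0 : 99.8 : 18.7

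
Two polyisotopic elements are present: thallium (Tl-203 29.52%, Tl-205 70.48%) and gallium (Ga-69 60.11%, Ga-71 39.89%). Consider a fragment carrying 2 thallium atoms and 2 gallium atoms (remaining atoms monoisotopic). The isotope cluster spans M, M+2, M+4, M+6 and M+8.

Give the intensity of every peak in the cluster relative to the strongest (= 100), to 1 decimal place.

8.0 : 48.9 : 100.0 : 77.5 : 20.1

Thallium pattern (n=2): 0.08714304 : 0.41611392 : 0.49674304
Gallium pattern (n=2): 0.36132121 : 0.47955758 : 0.15912121
Convolve the two distributions (both contribute in 2-u steps):
  M: 0.08714304×0.36132121 = 0.031487
  M+2: 0.08714304×0.47955758 + 0.41611392×0.36132121 = 0.192141
  M+4: 0.08714304×0.15912121 + 0.41611392×0.47955758 + 0.49674304×0.36132121 = 0.392901
  M+6: 0.41611392×0.15912121 + 0.49674304×0.47955758 = 0.304429
  M+8: 0.49674304×0.15912121 = 0.079042
Scale to base peak (0.392901) = 100: 8.0 : 48.9 : 100.0 : 77.5 : 20.1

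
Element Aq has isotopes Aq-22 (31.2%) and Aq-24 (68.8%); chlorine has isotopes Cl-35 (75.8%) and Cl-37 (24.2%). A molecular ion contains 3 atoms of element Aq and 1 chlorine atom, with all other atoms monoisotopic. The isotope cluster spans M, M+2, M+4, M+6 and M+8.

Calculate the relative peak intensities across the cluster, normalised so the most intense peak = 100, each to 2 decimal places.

Element Aq pattern (n=3): 0.03037133 : 0.20091802 : 0.44304998 : 0.32566067
Chlorine pattern (n=1): 0.7580 : 0.2420
Convolve the two distributions (both contribute in 2-u steps):
  M: 0.03037133×0.7580 = 0.023021
  M+2: 0.03037133×0.2420 + 0.20091802×0.7580 = 0.159646
  M+4: 0.20091802×0.2420 + 0.44304998×0.7580 = 0.384454
  M+6: 0.44304998×0.2420 + 0.32566067×0.7580 = 0.354069
  M+8: 0.32566067×0.2420 = 0.078810
Scale to base peak (0.384454) = 100: 5.99 : 41.53 : 100.00 : 92.10 : 20.50

5.99 : 41.53 : 100.00 : 92.10 : 20.50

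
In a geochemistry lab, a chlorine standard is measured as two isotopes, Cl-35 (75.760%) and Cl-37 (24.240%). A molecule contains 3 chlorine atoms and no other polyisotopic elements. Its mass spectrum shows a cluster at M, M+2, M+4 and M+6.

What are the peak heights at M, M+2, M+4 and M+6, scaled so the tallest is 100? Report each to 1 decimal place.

100.0 : 96.0 : 30.7 : 3.3

Expanding (0.75760 + 0.24240)^3:
P(M) = 0.75760^3 = 0.434830
P(M+2) = 3 × 0.75760^2 × 0.24240^1 = 0.417382
P(M+4) = 3 × 0.75760^1 × 0.24240^2 = 0.133545
P(M+6) = 0.24240^3 = 0.014243
The M peak is largest (0.434830); scaling to 100 gives 100.0 : 96.0 : 30.7 : 3.3.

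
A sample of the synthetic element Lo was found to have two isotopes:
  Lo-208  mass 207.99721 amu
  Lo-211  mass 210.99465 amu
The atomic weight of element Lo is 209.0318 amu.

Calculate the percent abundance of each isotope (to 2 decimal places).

Writing the weighted mean with unknown fraction x of Lo-208:
207.99721·x + 210.99465·(1 − x) = 209.0318
(207.99721 − 210.99465)·x = 209.0318 − 210.99465
x = -1.96285 / -2.99744 = 0.65484 → 65.48% Lo-208, 34.52% Lo-211.

Lo-208: 65.48%, Lo-211: 34.52%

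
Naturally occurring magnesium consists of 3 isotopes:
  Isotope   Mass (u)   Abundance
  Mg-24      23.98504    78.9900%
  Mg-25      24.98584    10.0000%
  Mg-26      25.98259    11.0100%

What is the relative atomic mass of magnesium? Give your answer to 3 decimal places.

Average mass = Σ (abundance × isotope mass) = 0.789900 × 23.98504 + 0.100000 × 24.98584 + 0.110100 × 25.98259
= 18.945783 + 2.498584 + 2.860683 = 24.305050 u

24.305 u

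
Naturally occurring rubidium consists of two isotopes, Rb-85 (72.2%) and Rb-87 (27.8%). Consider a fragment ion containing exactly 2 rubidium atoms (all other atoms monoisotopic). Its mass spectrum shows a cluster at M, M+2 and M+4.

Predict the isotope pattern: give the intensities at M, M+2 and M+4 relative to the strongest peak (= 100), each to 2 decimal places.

Each Rb atom is independently Rb-85 (p = 0.722) or Rb-87 (q = 0.278); the cluster is the binomial expansion (p + q)^2.
P(M) = 0.722^2 = 0.521284
P(M+2) = 2 × 0.722^1 × 0.278^1 = 0.401432
P(M+4) = 0.278^2 = 0.077284
The M peak is largest (0.521284); scaling to 100 gives 100.00 : 77.01 : 14.83.

100.00 : 77.01 : 14.83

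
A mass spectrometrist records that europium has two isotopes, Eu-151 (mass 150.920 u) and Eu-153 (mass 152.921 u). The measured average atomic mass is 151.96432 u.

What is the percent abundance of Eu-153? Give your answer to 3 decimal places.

Writing the weighted mean with unknown fraction x of Eu-151:
150.920·x + 152.921·(1 − x) = 151.96432
(150.920 − 152.921)·x = 151.96432 − 152.921
x = -0.95668 / -2.001 = 0.47810 → 47.810% Eu-151, 52.190% Eu-153.

52.190%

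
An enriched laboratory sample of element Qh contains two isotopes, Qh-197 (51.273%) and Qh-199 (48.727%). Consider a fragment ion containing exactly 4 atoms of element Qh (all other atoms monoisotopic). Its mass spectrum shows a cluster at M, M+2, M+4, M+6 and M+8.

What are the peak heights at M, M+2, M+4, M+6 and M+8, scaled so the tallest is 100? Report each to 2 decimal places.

18.45 : 70.15 : 100.00 : 63.36 : 15.05

Expanding (0.51273 + 0.48727)^4:
P(M) = 0.51273^4 = 0.069112
P(M+2) = 4 × 0.51273^3 × 0.48727^1 = 0.262722
P(M+4) = 6 × 0.51273^2 × 0.48727^2 = 0.374514
P(M+6) = 4 × 0.51273^1 × 0.48727^3 = 0.237278
P(M+8) = 0.48727^4 = 0.056374
The M+4 peak is largest (0.374514); scaling to 100 gives 18.45 : 70.15 : 100.00 : 63.36 : 15.05.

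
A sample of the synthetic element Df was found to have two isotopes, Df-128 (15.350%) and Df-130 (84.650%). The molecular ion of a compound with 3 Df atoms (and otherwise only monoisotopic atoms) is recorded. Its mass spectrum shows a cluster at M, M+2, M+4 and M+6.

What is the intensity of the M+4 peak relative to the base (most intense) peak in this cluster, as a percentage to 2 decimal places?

Term probabilities: M 0.0036, M+2 0.0598, M+4 0.3300, M+6 0.6066. Base peak = M+6.
P(M+6) = C(3,3) × 0.15350^0 × 0.84650^3 = 1 × 1.0000 × 0.60656994 = 0.606570 (base)
P(M+4) = C(3,2) × 0.15350^1 × 0.84650^2 = 3 × 0.1535 × 0.71656225 = 0.329977
Relative intensity = 0.329977 / 0.606570 × 100 = 54.40

54.40%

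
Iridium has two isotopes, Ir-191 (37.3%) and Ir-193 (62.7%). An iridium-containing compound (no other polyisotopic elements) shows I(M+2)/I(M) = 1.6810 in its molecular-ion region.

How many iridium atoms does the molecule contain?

With n Ir atoms, P(M+2)/P(M) = C(n,1)·p^(n−1)q / p^n = n·q/p = n · 0.627/0.373.
n = 1.6810 × 0.373/0.627 = 1.00 ≈ 1

1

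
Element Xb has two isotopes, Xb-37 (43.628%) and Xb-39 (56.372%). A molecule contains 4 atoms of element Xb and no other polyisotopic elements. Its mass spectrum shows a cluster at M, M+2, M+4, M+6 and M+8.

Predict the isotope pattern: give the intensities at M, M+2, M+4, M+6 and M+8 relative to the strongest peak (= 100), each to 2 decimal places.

Expanding (0.43628 + 0.56372)^4:
P(M) = 0.43628^4 = 0.036229
P(M+2) = 4 × 0.43628^3 × 0.56372^1 = 0.187249
P(M+4) = 6 × 0.43628^2 × 0.56372^2 = 0.362918
P(M+6) = 4 × 0.43628^1 × 0.56372^3 = 0.312619
P(M+8) = 0.56372^4 = 0.100984
The M+4 peak is largest (0.362918); scaling to 100 gives 9.98 : 51.60 : 100.00 : 86.14 : 27.83.

9.98 : 51.60 : 100.00 : 86.14 : 27.83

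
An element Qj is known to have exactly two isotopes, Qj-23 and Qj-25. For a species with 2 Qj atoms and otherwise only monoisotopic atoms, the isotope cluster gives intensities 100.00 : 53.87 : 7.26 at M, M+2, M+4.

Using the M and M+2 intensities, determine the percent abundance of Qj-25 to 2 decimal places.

Write p for the Qj-23 fraction. I(M+2)/I(M) = [C(2,1)·p^1·(1−p)] / p^2 = 2·(1−p)/p = 53.87/100.00 = 0.5387
(1−p)/p = 0.5387/2 = 0.2693  ⇒  p = 1/(1 + 0.2693) = 0.7878
Qj-23: 78.78%, Qj-25: 21.22%.

21.22%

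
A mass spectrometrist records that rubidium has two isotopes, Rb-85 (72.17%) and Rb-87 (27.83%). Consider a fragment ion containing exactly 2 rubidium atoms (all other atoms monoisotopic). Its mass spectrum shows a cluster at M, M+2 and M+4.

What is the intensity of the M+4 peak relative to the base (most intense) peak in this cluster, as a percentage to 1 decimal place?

Term probabilities: M 0.5209, M+2 0.4017, M+4 0.0775. Base peak = M.
P(M) = C(2,0) × 0.7217^2 × 0.2783^0 = 1 × 0.52085089 × 1.0000 = 0.520851 (base)
P(M+4) = C(2,2) × 0.7217^0 × 0.2783^2 = 1 × 1.0000 × 0.07745089 = 0.077451
Relative intensity = 0.077451 / 0.520851 × 100 = 14.9

14.9%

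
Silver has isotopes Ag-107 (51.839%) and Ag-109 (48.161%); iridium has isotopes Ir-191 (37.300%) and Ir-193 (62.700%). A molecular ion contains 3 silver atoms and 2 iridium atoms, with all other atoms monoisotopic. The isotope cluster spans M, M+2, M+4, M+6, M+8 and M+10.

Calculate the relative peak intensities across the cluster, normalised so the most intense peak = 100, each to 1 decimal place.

5.8 : 35.4 : 85.1 : 100.0 : 57.6 : 13.0

Silver pattern (n=3): 0.13930601 : 0.38826655 : 0.36071887 : 0.11170857
Iridium pattern (n=2): 0.139129 : 0.467742 : 0.393129
Convolve the two distributions (both contribute in 2-u steps):
  M: 0.13930601×0.139129 = 0.019382
  M+2: 0.13930601×0.467742 + 0.38826655×0.139129 = 0.119178
  M+4: 0.13930601×0.393129 + 0.38826655×0.467742 + 0.36071887×0.139129 = 0.286560
  M+6: 0.38826655×0.393129 + 0.36071887×0.467742 + 0.11170857×0.139129 = 0.336904
  M+8: 0.36071887×0.393129 + 0.11170857×0.467742 = 0.194060
  M+10: 0.11170857×0.393129 = 0.043916
Scale to base peak (0.336904) = 100: 5.8 : 35.4 : 85.1 : 100.0 : 57.6 : 13.0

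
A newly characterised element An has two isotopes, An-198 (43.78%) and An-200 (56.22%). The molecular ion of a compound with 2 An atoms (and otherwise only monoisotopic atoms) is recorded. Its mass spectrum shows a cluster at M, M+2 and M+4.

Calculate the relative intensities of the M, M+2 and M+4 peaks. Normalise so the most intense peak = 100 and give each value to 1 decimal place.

38.9 : 100.0 : 64.2

Each An atom is independently An-198 (p = 0.4378) or An-200 (q = 0.5622); the cluster is the binomial expansion (p + q)^2.
P(M) = 0.4378^2 = 0.191669
P(M+2) = 2 × 0.4378^1 × 0.5622^1 = 0.492262
P(M+4) = 0.5622^2 = 0.316069
The M+2 peak is largest (0.492262); scaling to 100 gives 38.9 : 100.0 : 64.2.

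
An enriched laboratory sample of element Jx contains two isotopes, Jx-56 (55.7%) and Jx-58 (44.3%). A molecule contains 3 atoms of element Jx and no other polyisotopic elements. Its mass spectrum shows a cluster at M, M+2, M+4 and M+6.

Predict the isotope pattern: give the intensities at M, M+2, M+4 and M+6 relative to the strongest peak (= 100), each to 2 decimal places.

41.91 : 100.00 : 79.53 : 21.09

Expanding (0.557 + 0.443)^3:
P(M) = 0.557^3 = 0.172809
P(M+2) = 3 × 0.557^2 × 0.443^1 = 0.412321
P(M+4) = 3 × 0.557^1 × 0.443^2 = 0.327932
P(M+6) = 0.443^3 = 0.086938
The M+2 peak is largest (0.412321); scaling to 100 gives 41.91 : 100.00 : 79.53 : 21.09.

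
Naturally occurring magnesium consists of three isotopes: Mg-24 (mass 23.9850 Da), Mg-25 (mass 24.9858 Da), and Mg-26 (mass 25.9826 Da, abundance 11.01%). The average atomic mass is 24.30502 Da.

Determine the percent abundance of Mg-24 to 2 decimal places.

78.99%

The remaining 88.99% is split between Mg-24 (fraction x) and Mg-25 (fraction 0.8899 − x).
Substituting: 23.9850x + 24.9858(0.8899 − x) = 21.44433574
(23.9850 − 24.9858)x = -0.79052768  ⇒  x = 0.78990, y = 0.10000
Mg-24: 78.99%, Mg-25: 10.00%.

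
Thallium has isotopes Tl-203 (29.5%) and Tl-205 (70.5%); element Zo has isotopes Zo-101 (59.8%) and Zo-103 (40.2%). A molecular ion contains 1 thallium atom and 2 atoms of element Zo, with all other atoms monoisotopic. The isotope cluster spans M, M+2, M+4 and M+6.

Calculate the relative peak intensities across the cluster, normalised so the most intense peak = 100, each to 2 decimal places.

Thallium pattern (n=1): 0.2950 : 0.7050
Element Zo pattern (n=2): 0.357604 : 0.480792 : 0.161604
Convolve the two distributions (both contribute in 2-u steps):
  M: 0.2950×0.357604 = 0.105493
  M+2: 0.2950×0.480792 + 0.7050×0.357604 = 0.393944
  M+4: 0.2950×0.161604 + 0.7050×0.480792 = 0.386632
  M+6: 0.7050×0.161604 = 0.113931
Scale to base peak (0.393944) = 100: 26.78 : 100.00 : 98.14 : 28.92

26.78 : 100.00 : 98.14 : 28.92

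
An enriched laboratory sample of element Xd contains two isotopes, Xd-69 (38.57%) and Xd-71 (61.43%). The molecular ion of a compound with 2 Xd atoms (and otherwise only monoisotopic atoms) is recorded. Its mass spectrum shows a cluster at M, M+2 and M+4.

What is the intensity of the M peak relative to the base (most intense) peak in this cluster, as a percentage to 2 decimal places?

31.39%

Binomial terms of (0.3857 + 0.6143)^2: M 0.1488, M+2 0.4739, M+4 0.3774 → M+2 is the base peak.
P(M+2) = C(2,1) × 0.3857^1 × 0.6143^1 = 2 × 0.3857 × 0.6143 = 0.473871 (base)
P(M) = C(2,0) × 0.3857^2 × 0.6143^0 = 1 × 0.14876449 × 1.0000 = 0.148764
Relative intensity = 0.148764 / 0.473871 × 100 = 31.39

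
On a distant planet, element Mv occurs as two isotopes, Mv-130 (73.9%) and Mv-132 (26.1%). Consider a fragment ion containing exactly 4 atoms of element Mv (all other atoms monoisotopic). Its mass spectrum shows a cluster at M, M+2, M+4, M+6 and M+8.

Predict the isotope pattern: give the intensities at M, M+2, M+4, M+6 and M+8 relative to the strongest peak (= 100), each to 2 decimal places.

70.79 : 100.00 : 52.98 : 12.47 : 1.10

Each Mv atom is independently Mv-130 (p = 0.739) or Mv-132 (q = 0.261); the cluster is the binomial expansion (p + q)^4.
P(M) = 0.739^4 = 0.298248
P(M+2) = 4 × 0.739^3 × 0.261^1 = 0.421341
P(M+4) = 6 × 0.739^2 × 0.261^2 = 0.223214
P(M+6) = 4 × 0.739^1 × 0.261^3 = 0.052556
P(M+8) = 0.261^4 = 0.004640
The M+2 peak is largest (0.421341); scaling to 100 gives 70.79 : 100.00 : 52.98 : 12.47 : 1.10.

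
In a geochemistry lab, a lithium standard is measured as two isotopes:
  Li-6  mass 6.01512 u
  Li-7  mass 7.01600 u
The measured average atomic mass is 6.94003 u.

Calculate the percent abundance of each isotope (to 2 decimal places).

With x = fraction of Li-6 (so Li-7 is 1 − x):
6.01512·x + 7.01600·(1 − x) = 6.94003
(6.01512 − 7.01600)·x = 6.94003 − 7.01600
x = -0.07597 / -1.00088 = 0.07590 → 7.59% Li-6, 92.41% Li-7.

Li-6: 7.59%, Li-7: 92.41%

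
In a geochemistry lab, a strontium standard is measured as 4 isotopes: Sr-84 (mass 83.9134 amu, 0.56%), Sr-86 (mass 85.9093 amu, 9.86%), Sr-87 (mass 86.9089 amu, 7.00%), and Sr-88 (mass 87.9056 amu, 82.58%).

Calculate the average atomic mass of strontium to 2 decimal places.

87.62 amu

The abundance-weighted mean is 0.0056 × 83.9134 + 0.0986 × 85.9093 + 0.0700 × 86.9089 + 0.8258 × 87.9056
= 0.46992 + 8.47066 + 6.08362 + 72.59244 = 87.61664 amu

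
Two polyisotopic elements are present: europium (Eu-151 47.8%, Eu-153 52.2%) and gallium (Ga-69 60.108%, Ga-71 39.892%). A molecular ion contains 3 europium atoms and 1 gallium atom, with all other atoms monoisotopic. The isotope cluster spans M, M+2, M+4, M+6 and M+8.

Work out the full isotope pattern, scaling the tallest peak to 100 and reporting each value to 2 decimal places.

Europium pattern (n=3): 0.10921535 : 0.35780594 : 0.39074206 : 0.14223665
Gallium pattern (n=1): 0.60108 : 0.39892
Convolve the two distributions (both contribute in 2-u steps):
  M: 0.10921535×0.60108 = 0.065647
  M+2: 0.10921535×0.39892 + 0.35780594×0.60108 = 0.258638
  M+4: 0.35780594×0.39892 + 0.39074206×0.60108 = 0.377603
  M+6: 0.39074206×0.39892 + 0.14223665×0.60108 = 0.241370
  M+8: 0.14223665×0.39892 = 0.056741
Scale to base peak (0.377603) = 100: 17.39 : 68.49 : 100.00 : 63.92 : 15.03

17.39 : 68.49 : 100.00 : 63.92 : 15.03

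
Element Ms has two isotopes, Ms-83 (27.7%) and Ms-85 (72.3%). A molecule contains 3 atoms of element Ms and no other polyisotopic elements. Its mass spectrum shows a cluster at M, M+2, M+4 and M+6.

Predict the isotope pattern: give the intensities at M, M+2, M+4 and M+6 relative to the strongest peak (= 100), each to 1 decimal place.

The 3 Ms atoms are independent, so intensities follow the terms of (0.277 + 0.723)^3.
P(M) = 0.277^3 = 0.021254
P(M+2) = 3 × 0.277^2 × 0.723^1 = 0.166425
P(M+4) = 3 × 0.277^1 × 0.723^2 = 0.434388
P(M+6) = 0.723^3 = 0.377933
The M+4 peak is largest (0.434388); scaling to 100 gives 4.9 : 38.3 : 100.0 : 87.0.

4.9 : 38.3 : 100.0 : 87.0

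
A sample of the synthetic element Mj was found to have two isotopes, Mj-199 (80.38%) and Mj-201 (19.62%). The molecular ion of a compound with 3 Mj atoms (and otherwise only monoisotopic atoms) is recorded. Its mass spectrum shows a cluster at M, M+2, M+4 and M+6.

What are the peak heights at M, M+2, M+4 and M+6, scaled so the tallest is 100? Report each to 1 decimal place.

100.0 : 73.2 : 17.9 : 1.5

The 3 Mj atoms are independent, so intensities follow the terms of (0.8038 + 0.1962)^3.
P(M) = 0.8038^3 = 0.519331
P(M+2) = 3 × 0.8038^2 × 0.1962^1 = 0.380291
P(M+4) = 3 × 0.8038^1 × 0.1962^2 = 0.092825
P(M+6) = 0.1962^3 = 0.007553
The M peak is largest (0.519331); scaling to 100 gives 100.0 : 73.2 : 17.9 : 1.5.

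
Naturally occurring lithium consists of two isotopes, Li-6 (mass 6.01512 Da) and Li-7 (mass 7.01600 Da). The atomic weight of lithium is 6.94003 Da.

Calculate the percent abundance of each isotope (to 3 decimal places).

Li-6: 7.590%, Li-7: 92.410%

Let x be the fractional abundance of Li-6; then Li-7 has abundance 1 − x.
6.01512·x + 7.01600·(1 − x) = 6.94003
(6.01512 − 7.01600)·x = 6.94003 − 7.01600
x = -0.07597 / -1.00088 = 0.07590 → 7.590% Li-6, 92.410% Li-7.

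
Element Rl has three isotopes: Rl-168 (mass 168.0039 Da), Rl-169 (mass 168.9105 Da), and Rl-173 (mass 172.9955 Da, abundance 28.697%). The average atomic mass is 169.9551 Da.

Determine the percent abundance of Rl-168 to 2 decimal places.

14.08%

The remaining 71.303% is split between Rl-168 (fraction x) and Rl-169 (fraction 0.71303 − x).
Substituting: 168.0039x + 168.9105(0.71303 − x) = 120.310581365
(168.0039 − 168.9105)x = -0.12767245  ⇒  x = 0.14083, y = 0.57220
Rl-168: 14.08%, Rl-169: 57.22%.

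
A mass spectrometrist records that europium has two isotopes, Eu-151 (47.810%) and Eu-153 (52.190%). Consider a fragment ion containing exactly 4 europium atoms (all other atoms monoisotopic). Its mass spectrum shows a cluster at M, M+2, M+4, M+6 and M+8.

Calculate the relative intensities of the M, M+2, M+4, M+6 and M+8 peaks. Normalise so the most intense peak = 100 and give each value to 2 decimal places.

The 4 Eu atoms are independent, so intensities follow the terms of (0.47810 + 0.52190)^4.
P(M) = 0.47810^4 = 0.052249
P(M+2) = 4 × 0.47810^3 × 0.52190^1 = 0.228141
P(M+4) = 6 × 0.47810^2 × 0.52190^2 = 0.373563
P(M+6) = 4 × 0.47810^1 × 0.52190^3 = 0.271857
P(M+8) = 0.52190^4 = 0.074191
The M+4 peak is largest (0.373563); scaling to 100 gives 13.99 : 61.07 : 100.00 : 72.77 : 19.86.

13.99 : 61.07 : 100.00 : 72.77 : 19.86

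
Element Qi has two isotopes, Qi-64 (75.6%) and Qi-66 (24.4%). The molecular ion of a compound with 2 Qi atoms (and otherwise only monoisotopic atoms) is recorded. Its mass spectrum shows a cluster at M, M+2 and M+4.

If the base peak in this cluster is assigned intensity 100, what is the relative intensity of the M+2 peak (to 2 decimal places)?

Term probabilities: M 0.5715, M+2 0.3689, M+4 0.0595. Base peak = M.
P(M) = C(2,0) × 0.756^2 × 0.244^0 = 1 × 0.571536 × 1.0000 = 0.571536 (base)
P(M+2) = C(2,1) × 0.756^1 × 0.244^1 = 2 × 0.7560 × 0.2440 = 0.368928
Relative intensity = 0.368928 / 0.571536 × 100 = 64.55

64.55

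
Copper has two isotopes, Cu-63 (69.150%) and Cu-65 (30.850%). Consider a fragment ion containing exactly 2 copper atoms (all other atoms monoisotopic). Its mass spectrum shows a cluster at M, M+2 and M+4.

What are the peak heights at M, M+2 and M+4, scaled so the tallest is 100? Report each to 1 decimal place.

100.0 : 89.2 : 19.9

Expanding (0.69150 + 0.30850)^2:
P(M) = 0.69150^2 = 0.478172
P(M+2) = 2 × 0.69150^1 × 0.30850^1 = 0.426656
P(M+4) = 0.30850^2 = 0.095172
The M peak is largest (0.478172); scaling to 100 gives 100.0 : 89.2 : 19.9.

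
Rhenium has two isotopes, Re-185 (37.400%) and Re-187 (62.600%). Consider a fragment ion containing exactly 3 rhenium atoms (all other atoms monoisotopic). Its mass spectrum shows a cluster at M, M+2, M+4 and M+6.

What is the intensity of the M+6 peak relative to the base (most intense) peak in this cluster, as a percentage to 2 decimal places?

55.79%

(0.37400 + 0.62600)^3 gives M 0.0523, M+2 0.2627, M+4 0.4397, M+6 0.2453; the largest is M+4.
P(M+4) = C(3,2) × 0.37400^1 × 0.62600^2 = 3 × 0.3740 × 0.391876 = 0.439685 (base)
P(M+6) = C(3,3) × 0.37400^0 × 0.62600^3 = 1 × 1.0000 × 0.24531438 = 0.245314
Relative intensity = 0.245314 / 0.439685 × 100 = 55.79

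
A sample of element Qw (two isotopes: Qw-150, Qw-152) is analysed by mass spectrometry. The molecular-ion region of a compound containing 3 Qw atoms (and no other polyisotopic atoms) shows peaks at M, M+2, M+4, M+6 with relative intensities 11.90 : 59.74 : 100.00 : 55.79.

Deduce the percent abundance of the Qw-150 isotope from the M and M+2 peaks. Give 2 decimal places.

Write p for the Qw-150 fraction. I(M+2)/I(M) = [C(3,1)·p^2·(1−p)] / p^3 = 3·(1−p)/p = 59.74/11.90 = 5.0202
(1−p)/p = 5.0202/3 = 1.6734  ⇒  p = 1/(1 + 1.6734) = 0.3741
Qw-150: 37.41%, Qw-152: 62.59%.

37.41%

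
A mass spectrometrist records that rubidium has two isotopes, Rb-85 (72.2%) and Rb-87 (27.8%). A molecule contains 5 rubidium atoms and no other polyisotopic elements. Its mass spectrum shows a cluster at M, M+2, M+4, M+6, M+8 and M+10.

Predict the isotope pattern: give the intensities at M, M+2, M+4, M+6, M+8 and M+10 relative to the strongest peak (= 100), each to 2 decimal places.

51.94 : 100.00 : 77.01 : 29.65 : 5.71 : 0.44

Each Rb atom is independently Rb-85 (p = 0.722) or Rb-87 (q = 0.278); the cluster is the binomial expansion (p + q)^5.
P(M) = 0.722^5 = 0.196194
P(M+2) = 5 × 0.722^4 × 0.278^1 = 0.377714
P(M+4) = 10 × 0.722^3 × 0.278^2 = 0.290872
P(M+6) = 10 × 0.722^2 × 0.278^3 = 0.111998
P(M+8) = 5 × 0.722^1 × 0.278^4 = 0.021562
P(M+10) = 0.278^5 = 0.001660
The M+2 peak is largest (0.377714); scaling to 100 gives 51.94 : 100.00 : 77.01 : 29.65 : 5.71 : 0.44.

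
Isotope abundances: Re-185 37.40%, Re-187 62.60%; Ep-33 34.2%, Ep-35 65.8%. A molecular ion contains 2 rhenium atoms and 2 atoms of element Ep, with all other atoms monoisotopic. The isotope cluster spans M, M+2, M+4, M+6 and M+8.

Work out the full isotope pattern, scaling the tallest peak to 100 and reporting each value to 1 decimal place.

Rhenium pattern (n=2): 0.139876 : 0.468248 : 0.391876
Element Ep pattern (n=2): 0.116964 : 0.450072 : 0.432964
Convolve the two distributions (both contribute in 2-u steps):
  M: 0.139876×0.116964 = 0.016360
  M+2: 0.139876×0.450072 + 0.468248×0.116964 = 0.117722
  M+4: 0.139876×0.432964 + 0.468248×0.450072 + 0.391876×0.116964 = 0.317142
  M+6: 0.468248×0.432964 + 0.391876×0.450072 = 0.379107
  M+8: 0.391876×0.432964 = 0.169668
Scale to base peak (0.379107) = 100: 4.3 : 31.1 : 83.7 : 100.0 : 44.8

4.3 : 31.1 : 83.7 : 100.0 : 44.8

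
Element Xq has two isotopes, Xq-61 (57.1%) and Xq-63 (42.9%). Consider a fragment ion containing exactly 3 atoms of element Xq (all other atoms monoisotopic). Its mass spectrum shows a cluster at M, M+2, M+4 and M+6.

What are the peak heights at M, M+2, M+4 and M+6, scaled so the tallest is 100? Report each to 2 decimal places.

The 3 Xq atoms are independent, so intensities follow the terms of (0.571 + 0.429)^3.
P(M) = 0.571^3 = 0.186169
P(M+2) = 3 × 0.571^2 × 0.429^1 = 0.419615
P(M+4) = 3 × 0.571^1 × 0.429^2 = 0.315262
P(M+6) = 0.429^3 = 0.078954
The M+2 peak is largest (0.419615); scaling to 100 gives 44.37 : 100.00 : 75.13 : 18.82.

44.37 : 100.00 : 75.13 : 18.82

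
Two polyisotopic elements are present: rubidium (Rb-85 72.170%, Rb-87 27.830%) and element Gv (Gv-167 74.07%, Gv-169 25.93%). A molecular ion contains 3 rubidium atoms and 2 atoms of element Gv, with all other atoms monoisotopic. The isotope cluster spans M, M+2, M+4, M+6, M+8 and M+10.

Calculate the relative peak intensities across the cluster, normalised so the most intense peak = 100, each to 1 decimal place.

Rubidium pattern (n=3): 0.37589809 : 0.43485841 : 0.16768892 : 0.02155458
Element Gv pattern (n=2): 0.54863649 : 0.38412702 : 0.06723649
Convolve the two distributions (both contribute in 2-u steps):
  M: 0.37589809×0.54863649 = 0.206231
  M+2: 0.37589809×0.38412702 + 0.43485841×0.54863649 = 0.382972
  M+4: 0.37589809×0.06723649 + 0.43485841×0.38412702 + 0.16768892×0.54863649 = 0.284315
  M+6: 0.43485841×0.06723649 + 0.16768892×0.38412702 + 0.02155458×0.54863649 = 0.105478
  M+8: 0.16768892×0.06723649 + 0.02155458×0.38412702 = 0.019555
  M+10: 0.02155458×0.06723649 = 0.001449
Scale to base peak (0.382972) = 100: 53.9 : 100.0 : 74.2 : 27.5 : 5.1 : 0.4

53.9 : 100.0 : 74.2 : 27.5 : 5.1 : 0.4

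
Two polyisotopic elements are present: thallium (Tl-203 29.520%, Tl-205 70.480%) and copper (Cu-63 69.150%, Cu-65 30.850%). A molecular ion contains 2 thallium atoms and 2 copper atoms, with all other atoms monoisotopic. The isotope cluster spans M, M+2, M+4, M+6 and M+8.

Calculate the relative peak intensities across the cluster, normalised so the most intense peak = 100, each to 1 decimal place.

9.8 : 55.8 : 100.0 : 59.4 : 11.2

Thallium pattern (n=2): 0.08714304 : 0.41611392 : 0.49674304
Copper pattern (n=2): 0.47817225 : 0.4266555 : 0.09517225
Convolve the two distributions (both contribute in 2-u steps):
  M: 0.08714304×0.47817225 = 0.041669
  M+2: 0.08714304×0.4266555 + 0.41611392×0.47817225 = 0.236154
  M+4: 0.08714304×0.09517225 + 0.41611392×0.4266555 + 0.49674304×0.47817225 = 0.423360
  M+6: 0.41611392×0.09517225 + 0.49674304×0.4266555 = 0.251541
  M+8: 0.49674304×0.09517225 = 0.047276
Scale to base peak (0.423360) = 100: 9.8 : 55.8 : 100.0 : 59.4 : 11.2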